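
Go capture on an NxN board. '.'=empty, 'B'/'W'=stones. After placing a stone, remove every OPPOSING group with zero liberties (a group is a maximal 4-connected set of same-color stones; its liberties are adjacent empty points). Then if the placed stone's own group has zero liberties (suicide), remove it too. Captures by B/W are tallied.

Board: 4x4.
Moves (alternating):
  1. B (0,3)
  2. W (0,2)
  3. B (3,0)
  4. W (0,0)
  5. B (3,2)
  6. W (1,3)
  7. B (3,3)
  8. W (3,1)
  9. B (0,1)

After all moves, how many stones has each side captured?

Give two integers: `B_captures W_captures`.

Answer: 0 1

Derivation:
Move 1: B@(0,3) -> caps B=0 W=0
Move 2: W@(0,2) -> caps B=0 W=0
Move 3: B@(3,0) -> caps B=0 W=0
Move 4: W@(0,0) -> caps B=0 W=0
Move 5: B@(3,2) -> caps B=0 W=0
Move 6: W@(1,3) -> caps B=0 W=1
Move 7: B@(3,3) -> caps B=0 W=1
Move 8: W@(3,1) -> caps B=0 W=1
Move 9: B@(0,1) -> caps B=0 W=1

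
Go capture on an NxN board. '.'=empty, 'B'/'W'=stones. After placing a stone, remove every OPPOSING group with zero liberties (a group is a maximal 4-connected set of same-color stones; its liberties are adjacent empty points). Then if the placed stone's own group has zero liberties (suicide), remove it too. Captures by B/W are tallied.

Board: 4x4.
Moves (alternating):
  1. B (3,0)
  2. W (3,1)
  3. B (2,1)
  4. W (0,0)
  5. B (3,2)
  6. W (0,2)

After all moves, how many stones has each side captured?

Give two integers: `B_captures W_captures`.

Answer: 1 0

Derivation:
Move 1: B@(3,0) -> caps B=0 W=0
Move 2: W@(3,1) -> caps B=0 W=0
Move 3: B@(2,1) -> caps B=0 W=0
Move 4: W@(0,0) -> caps B=0 W=0
Move 5: B@(3,2) -> caps B=1 W=0
Move 6: W@(0,2) -> caps B=1 W=0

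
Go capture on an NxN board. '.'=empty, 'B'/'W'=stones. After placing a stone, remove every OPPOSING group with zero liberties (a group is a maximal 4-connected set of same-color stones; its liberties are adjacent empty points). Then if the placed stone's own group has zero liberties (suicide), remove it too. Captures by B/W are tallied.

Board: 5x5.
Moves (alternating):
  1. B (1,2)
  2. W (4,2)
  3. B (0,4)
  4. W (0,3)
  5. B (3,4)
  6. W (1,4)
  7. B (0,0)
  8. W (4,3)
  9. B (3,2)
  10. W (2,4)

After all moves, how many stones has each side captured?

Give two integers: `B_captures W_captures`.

Answer: 0 1

Derivation:
Move 1: B@(1,2) -> caps B=0 W=0
Move 2: W@(4,2) -> caps B=0 W=0
Move 3: B@(0,4) -> caps B=0 W=0
Move 4: W@(0,3) -> caps B=0 W=0
Move 5: B@(3,4) -> caps B=0 W=0
Move 6: W@(1,4) -> caps B=0 W=1
Move 7: B@(0,0) -> caps B=0 W=1
Move 8: W@(4,3) -> caps B=0 W=1
Move 9: B@(3,2) -> caps B=0 W=1
Move 10: W@(2,4) -> caps B=0 W=1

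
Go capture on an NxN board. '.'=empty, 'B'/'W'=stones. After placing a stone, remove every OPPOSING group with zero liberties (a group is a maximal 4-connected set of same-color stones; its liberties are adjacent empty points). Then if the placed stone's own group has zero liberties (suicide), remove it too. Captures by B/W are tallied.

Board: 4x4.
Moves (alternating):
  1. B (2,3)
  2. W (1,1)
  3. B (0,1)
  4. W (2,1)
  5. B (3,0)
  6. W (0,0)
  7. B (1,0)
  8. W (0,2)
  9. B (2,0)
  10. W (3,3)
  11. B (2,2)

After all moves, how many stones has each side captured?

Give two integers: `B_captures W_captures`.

Move 1: B@(2,3) -> caps B=0 W=0
Move 2: W@(1,1) -> caps B=0 W=0
Move 3: B@(0,1) -> caps B=0 W=0
Move 4: W@(2,1) -> caps B=0 W=0
Move 5: B@(3,0) -> caps B=0 W=0
Move 6: W@(0,0) -> caps B=0 W=0
Move 7: B@(1,0) -> caps B=1 W=0
Move 8: W@(0,2) -> caps B=1 W=0
Move 9: B@(2,0) -> caps B=1 W=0
Move 10: W@(3,3) -> caps B=1 W=0
Move 11: B@(2,2) -> caps B=1 W=0

Answer: 1 0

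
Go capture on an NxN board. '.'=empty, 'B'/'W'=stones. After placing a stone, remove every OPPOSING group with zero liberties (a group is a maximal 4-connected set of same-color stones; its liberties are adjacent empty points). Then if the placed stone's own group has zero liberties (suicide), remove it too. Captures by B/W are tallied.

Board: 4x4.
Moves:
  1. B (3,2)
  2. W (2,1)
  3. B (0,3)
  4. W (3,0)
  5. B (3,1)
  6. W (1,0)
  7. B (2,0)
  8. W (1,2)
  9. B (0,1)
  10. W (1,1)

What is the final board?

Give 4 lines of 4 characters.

Move 1: B@(3,2) -> caps B=0 W=0
Move 2: W@(2,1) -> caps B=0 W=0
Move 3: B@(0,3) -> caps B=0 W=0
Move 4: W@(3,0) -> caps B=0 W=0
Move 5: B@(3,1) -> caps B=0 W=0
Move 6: W@(1,0) -> caps B=0 W=0
Move 7: B@(2,0) -> caps B=1 W=0
Move 8: W@(1,2) -> caps B=1 W=0
Move 9: B@(0,1) -> caps B=1 W=0
Move 10: W@(1,1) -> caps B=1 W=0

Answer: .B.B
WWW.
BW..
.BB.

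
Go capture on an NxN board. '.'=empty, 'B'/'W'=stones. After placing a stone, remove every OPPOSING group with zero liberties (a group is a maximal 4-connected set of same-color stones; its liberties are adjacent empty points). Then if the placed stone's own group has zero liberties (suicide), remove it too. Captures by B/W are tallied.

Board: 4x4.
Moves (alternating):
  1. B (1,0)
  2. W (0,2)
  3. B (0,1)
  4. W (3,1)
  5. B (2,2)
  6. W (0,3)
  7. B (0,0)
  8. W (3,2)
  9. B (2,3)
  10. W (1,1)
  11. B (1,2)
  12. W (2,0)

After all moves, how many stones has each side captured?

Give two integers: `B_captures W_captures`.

Answer: 0 3

Derivation:
Move 1: B@(1,0) -> caps B=0 W=0
Move 2: W@(0,2) -> caps B=0 W=0
Move 3: B@(0,1) -> caps B=0 W=0
Move 4: W@(3,1) -> caps B=0 W=0
Move 5: B@(2,2) -> caps B=0 W=0
Move 6: W@(0,3) -> caps B=0 W=0
Move 7: B@(0,0) -> caps B=0 W=0
Move 8: W@(3,2) -> caps B=0 W=0
Move 9: B@(2,3) -> caps B=0 W=0
Move 10: W@(1,1) -> caps B=0 W=0
Move 11: B@(1,2) -> caps B=0 W=0
Move 12: W@(2,0) -> caps B=0 W=3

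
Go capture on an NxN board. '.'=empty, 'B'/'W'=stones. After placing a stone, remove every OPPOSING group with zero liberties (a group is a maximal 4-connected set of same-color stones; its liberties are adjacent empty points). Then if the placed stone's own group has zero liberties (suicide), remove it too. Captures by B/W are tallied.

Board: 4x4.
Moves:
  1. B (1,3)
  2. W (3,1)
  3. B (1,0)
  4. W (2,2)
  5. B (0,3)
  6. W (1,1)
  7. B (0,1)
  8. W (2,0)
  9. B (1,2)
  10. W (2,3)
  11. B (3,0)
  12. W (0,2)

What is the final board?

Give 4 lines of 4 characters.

Move 1: B@(1,3) -> caps B=0 W=0
Move 2: W@(3,1) -> caps B=0 W=0
Move 3: B@(1,0) -> caps B=0 W=0
Move 4: W@(2,2) -> caps B=0 W=0
Move 5: B@(0,3) -> caps B=0 W=0
Move 6: W@(1,1) -> caps B=0 W=0
Move 7: B@(0,1) -> caps B=0 W=0
Move 8: W@(2,0) -> caps B=0 W=0
Move 9: B@(1,2) -> caps B=0 W=0
Move 10: W@(2,3) -> caps B=0 W=0
Move 11: B@(3,0) -> caps B=0 W=0
Move 12: W@(0,2) -> caps B=0 W=3

Answer: .BW.
BW..
W.WW
.W..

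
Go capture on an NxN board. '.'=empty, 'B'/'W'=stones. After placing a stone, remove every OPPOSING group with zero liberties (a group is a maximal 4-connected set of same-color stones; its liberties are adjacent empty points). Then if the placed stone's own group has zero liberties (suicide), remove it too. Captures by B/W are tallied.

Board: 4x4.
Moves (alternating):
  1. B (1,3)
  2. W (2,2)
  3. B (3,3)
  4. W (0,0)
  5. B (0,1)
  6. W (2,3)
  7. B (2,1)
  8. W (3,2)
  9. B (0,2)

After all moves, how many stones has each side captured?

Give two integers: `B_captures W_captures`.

Answer: 0 1

Derivation:
Move 1: B@(1,3) -> caps B=0 W=0
Move 2: W@(2,2) -> caps B=0 W=0
Move 3: B@(3,3) -> caps B=0 W=0
Move 4: W@(0,0) -> caps B=0 W=0
Move 5: B@(0,1) -> caps B=0 W=0
Move 6: W@(2,3) -> caps B=0 W=0
Move 7: B@(2,1) -> caps B=0 W=0
Move 8: W@(3,2) -> caps B=0 W=1
Move 9: B@(0,2) -> caps B=0 W=1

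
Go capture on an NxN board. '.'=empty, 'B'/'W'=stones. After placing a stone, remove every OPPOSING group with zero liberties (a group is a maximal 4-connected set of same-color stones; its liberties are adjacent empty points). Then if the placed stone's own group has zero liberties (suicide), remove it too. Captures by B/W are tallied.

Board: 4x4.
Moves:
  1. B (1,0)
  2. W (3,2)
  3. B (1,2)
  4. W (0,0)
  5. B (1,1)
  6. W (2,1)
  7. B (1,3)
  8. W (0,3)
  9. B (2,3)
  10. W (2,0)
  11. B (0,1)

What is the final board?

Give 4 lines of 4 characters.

Answer: .B.W
BBBB
WW.B
..W.

Derivation:
Move 1: B@(1,0) -> caps B=0 W=0
Move 2: W@(3,2) -> caps B=0 W=0
Move 3: B@(1,2) -> caps B=0 W=0
Move 4: W@(0,0) -> caps B=0 W=0
Move 5: B@(1,1) -> caps B=0 W=0
Move 6: W@(2,1) -> caps B=0 W=0
Move 7: B@(1,3) -> caps B=0 W=0
Move 8: W@(0,3) -> caps B=0 W=0
Move 9: B@(2,3) -> caps B=0 W=0
Move 10: W@(2,0) -> caps B=0 W=0
Move 11: B@(0,1) -> caps B=1 W=0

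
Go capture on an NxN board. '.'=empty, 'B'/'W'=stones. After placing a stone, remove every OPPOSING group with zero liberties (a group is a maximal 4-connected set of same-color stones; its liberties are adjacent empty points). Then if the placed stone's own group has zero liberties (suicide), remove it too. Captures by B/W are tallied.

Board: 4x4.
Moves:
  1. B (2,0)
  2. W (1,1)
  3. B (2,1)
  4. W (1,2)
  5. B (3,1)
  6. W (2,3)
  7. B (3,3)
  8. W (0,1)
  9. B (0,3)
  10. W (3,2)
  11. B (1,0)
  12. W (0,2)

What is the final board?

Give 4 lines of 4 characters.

Move 1: B@(2,0) -> caps B=0 W=0
Move 2: W@(1,1) -> caps B=0 W=0
Move 3: B@(2,1) -> caps B=0 W=0
Move 4: W@(1,2) -> caps B=0 W=0
Move 5: B@(3,1) -> caps B=0 W=0
Move 6: W@(2,3) -> caps B=0 W=0
Move 7: B@(3,3) -> caps B=0 W=0
Move 8: W@(0,1) -> caps B=0 W=0
Move 9: B@(0,3) -> caps B=0 W=0
Move 10: W@(3,2) -> caps B=0 W=1
Move 11: B@(1,0) -> caps B=0 W=1
Move 12: W@(0,2) -> caps B=0 W=1

Answer: .WWB
BWW.
BB.W
.BW.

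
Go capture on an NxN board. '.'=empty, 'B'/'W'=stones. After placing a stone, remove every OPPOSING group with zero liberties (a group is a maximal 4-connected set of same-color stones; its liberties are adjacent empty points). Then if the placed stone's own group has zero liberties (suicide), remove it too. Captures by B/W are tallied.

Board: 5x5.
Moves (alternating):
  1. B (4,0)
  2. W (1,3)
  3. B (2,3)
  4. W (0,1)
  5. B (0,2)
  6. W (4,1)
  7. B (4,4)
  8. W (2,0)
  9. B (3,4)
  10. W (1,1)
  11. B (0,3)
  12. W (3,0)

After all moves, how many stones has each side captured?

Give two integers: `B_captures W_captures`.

Answer: 0 1

Derivation:
Move 1: B@(4,0) -> caps B=0 W=0
Move 2: W@(1,3) -> caps B=0 W=0
Move 3: B@(2,3) -> caps B=0 W=0
Move 4: W@(0,1) -> caps B=0 W=0
Move 5: B@(0,2) -> caps B=0 W=0
Move 6: W@(4,1) -> caps B=0 W=0
Move 7: B@(4,4) -> caps B=0 W=0
Move 8: W@(2,0) -> caps B=0 W=0
Move 9: B@(3,4) -> caps B=0 W=0
Move 10: W@(1,1) -> caps B=0 W=0
Move 11: B@(0,3) -> caps B=0 W=0
Move 12: W@(3,0) -> caps B=0 W=1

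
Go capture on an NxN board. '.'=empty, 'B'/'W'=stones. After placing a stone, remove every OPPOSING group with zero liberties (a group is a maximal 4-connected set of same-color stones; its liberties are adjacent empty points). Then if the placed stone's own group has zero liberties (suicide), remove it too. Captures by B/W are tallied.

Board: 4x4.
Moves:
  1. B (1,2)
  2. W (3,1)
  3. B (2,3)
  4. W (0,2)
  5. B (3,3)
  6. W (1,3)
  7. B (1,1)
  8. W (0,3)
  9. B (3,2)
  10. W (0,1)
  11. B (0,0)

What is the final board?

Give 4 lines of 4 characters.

Answer: B...
.BB.
...B
.WBB

Derivation:
Move 1: B@(1,2) -> caps B=0 W=0
Move 2: W@(3,1) -> caps B=0 W=0
Move 3: B@(2,3) -> caps B=0 W=0
Move 4: W@(0,2) -> caps B=0 W=0
Move 5: B@(3,3) -> caps B=0 W=0
Move 6: W@(1,3) -> caps B=0 W=0
Move 7: B@(1,1) -> caps B=0 W=0
Move 8: W@(0,3) -> caps B=0 W=0
Move 9: B@(3,2) -> caps B=0 W=0
Move 10: W@(0,1) -> caps B=0 W=0
Move 11: B@(0,0) -> caps B=4 W=0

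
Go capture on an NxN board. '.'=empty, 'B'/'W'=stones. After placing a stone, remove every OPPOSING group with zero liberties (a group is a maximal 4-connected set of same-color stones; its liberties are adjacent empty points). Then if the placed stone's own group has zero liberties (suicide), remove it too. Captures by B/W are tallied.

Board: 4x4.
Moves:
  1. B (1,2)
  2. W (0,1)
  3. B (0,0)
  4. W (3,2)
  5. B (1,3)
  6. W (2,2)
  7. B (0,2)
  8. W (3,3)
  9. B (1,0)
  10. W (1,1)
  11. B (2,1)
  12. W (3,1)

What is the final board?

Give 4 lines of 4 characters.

Move 1: B@(1,2) -> caps B=0 W=0
Move 2: W@(0,1) -> caps B=0 W=0
Move 3: B@(0,0) -> caps B=0 W=0
Move 4: W@(3,2) -> caps B=0 W=0
Move 5: B@(1,3) -> caps B=0 W=0
Move 6: W@(2,2) -> caps B=0 W=0
Move 7: B@(0,2) -> caps B=0 W=0
Move 8: W@(3,3) -> caps B=0 W=0
Move 9: B@(1,0) -> caps B=0 W=0
Move 10: W@(1,1) -> caps B=0 W=0
Move 11: B@(2,1) -> caps B=2 W=0
Move 12: W@(3,1) -> caps B=2 W=0

Answer: B.B.
B.BB
.BW.
.WWW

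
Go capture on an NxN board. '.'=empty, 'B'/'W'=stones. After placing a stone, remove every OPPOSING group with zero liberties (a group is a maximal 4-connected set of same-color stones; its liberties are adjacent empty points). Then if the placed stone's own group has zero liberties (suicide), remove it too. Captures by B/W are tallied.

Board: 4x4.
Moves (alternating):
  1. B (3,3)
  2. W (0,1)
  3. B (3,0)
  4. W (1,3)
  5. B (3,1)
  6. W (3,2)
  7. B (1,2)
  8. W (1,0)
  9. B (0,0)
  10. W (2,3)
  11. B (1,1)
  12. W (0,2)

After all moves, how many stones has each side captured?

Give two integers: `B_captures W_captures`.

Answer: 0 1

Derivation:
Move 1: B@(3,3) -> caps B=0 W=0
Move 2: W@(0,1) -> caps B=0 W=0
Move 3: B@(3,0) -> caps B=0 W=0
Move 4: W@(1,3) -> caps B=0 W=0
Move 5: B@(3,1) -> caps B=0 W=0
Move 6: W@(3,2) -> caps B=0 W=0
Move 7: B@(1,2) -> caps B=0 W=0
Move 8: W@(1,0) -> caps B=0 W=0
Move 9: B@(0,0) -> caps B=0 W=0
Move 10: W@(2,3) -> caps B=0 W=1
Move 11: B@(1,1) -> caps B=0 W=1
Move 12: W@(0,2) -> caps B=0 W=1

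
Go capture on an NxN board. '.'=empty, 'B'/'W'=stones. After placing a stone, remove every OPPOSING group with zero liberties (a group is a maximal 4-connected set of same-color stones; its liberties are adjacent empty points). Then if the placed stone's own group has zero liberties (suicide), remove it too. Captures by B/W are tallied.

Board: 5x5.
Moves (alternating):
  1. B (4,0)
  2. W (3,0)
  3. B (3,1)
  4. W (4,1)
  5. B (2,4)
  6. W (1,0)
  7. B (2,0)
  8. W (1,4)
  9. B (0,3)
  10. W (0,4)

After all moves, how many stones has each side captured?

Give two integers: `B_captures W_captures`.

Answer: 0 1

Derivation:
Move 1: B@(4,0) -> caps B=0 W=0
Move 2: W@(3,0) -> caps B=0 W=0
Move 3: B@(3,1) -> caps B=0 W=0
Move 4: W@(4,1) -> caps B=0 W=1
Move 5: B@(2,4) -> caps B=0 W=1
Move 6: W@(1,0) -> caps B=0 W=1
Move 7: B@(2,0) -> caps B=0 W=1
Move 8: W@(1,4) -> caps B=0 W=1
Move 9: B@(0,3) -> caps B=0 W=1
Move 10: W@(0,4) -> caps B=0 W=1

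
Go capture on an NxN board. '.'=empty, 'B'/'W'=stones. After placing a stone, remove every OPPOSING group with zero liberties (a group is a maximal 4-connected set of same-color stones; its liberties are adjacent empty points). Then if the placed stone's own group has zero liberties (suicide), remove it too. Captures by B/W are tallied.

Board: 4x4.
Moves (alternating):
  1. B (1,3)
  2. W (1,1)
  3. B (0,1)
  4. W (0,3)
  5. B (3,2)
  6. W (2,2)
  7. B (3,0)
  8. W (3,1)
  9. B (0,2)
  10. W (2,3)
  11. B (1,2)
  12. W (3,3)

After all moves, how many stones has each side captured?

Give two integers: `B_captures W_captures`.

Answer: 1 1

Derivation:
Move 1: B@(1,3) -> caps B=0 W=0
Move 2: W@(1,1) -> caps B=0 W=0
Move 3: B@(0,1) -> caps B=0 W=0
Move 4: W@(0,3) -> caps B=0 W=0
Move 5: B@(3,2) -> caps B=0 W=0
Move 6: W@(2,2) -> caps B=0 W=0
Move 7: B@(3,0) -> caps B=0 W=0
Move 8: W@(3,1) -> caps B=0 W=0
Move 9: B@(0,2) -> caps B=1 W=0
Move 10: W@(2,3) -> caps B=1 W=0
Move 11: B@(1,2) -> caps B=1 W=0
Move 12: W@(3,3) -> caps B=1 W=1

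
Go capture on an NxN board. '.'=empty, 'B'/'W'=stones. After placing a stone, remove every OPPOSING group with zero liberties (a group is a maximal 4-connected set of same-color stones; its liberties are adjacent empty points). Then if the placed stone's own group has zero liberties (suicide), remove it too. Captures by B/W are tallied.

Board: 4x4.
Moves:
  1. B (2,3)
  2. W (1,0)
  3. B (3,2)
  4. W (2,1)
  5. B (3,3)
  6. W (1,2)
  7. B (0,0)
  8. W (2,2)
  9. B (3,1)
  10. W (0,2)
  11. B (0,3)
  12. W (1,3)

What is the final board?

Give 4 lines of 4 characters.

Move 1: B@(2,3) -> caps B=0 W=0
Move 2: W@(1,0) -> caps B=0 W=0
Move 3: B@(3,2) -> caps B=0 W=0
Move 4: W@(2,1) -> caps B=0 W=0
Move 5: B@(3,3) -> caps B=0 W=0
Move 6: W@(1,2) -> caps B=0 W=0
Move 7: B@(0,0) -> caps B=0 W=0
Move 8: W@(2,2) -> caps B=0 W=0
Move 9: B@(3,1) -> caps B=0 W=0
Move 10: W@(0,2) -> caps B=0 W=0
Move 11: B@(0,3) -> caps B=0 W=0
Move 12: W@(1,3) -> caps B=0 W=1

Answer: B.W.
W.WW
.WWB
.BBB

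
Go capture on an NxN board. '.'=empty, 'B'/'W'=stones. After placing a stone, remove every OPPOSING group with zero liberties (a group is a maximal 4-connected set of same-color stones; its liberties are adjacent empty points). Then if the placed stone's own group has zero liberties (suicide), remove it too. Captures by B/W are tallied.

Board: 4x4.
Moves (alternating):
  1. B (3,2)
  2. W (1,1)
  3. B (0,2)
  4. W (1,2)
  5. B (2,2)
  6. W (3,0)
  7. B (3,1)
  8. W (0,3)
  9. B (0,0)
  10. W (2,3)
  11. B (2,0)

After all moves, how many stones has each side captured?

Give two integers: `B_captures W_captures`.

Answer: 1 0

Derivation:
Move 1: B@(3,2) -> caps B=0 W=0
Move 2: W@(1,1) -> caps B=0 W=0
Move 3: B@(0,2) -> caps B=0 W=0
Move 4: W@(1,2) -> caps B=0 W=0
Move 5: B@(2,2) -> caps B=0 W=0
Move 6: W@(3,0) -> caps B=0 W=0
Move 7: B@(3,1) -> caps B=0 W=0
Move 8: W@(0,3) -> caps B=0 W=0
Move 9: B@(0,0) -> caps B=0 W=0
Move 10: W@(2,3) -> caps B=0 W=0
Move 11: B@(2,0) -> caps B=1 W=0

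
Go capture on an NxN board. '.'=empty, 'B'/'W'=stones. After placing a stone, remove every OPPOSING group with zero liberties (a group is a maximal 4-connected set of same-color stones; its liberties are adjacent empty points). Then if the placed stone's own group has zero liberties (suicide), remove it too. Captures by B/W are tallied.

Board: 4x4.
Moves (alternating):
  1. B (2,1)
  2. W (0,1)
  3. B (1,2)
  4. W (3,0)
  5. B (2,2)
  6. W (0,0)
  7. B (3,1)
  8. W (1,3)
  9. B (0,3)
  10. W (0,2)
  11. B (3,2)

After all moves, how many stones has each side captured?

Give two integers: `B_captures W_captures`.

Move 1: B@(2,1) -> caps B=0 W=0
Move 2: W@(0,1) -> caps B=0 W=0
Move 3: B@(1,2) -> caps B=0 W=0
Move 4: W@(3,0) -> caps B=0 W=0
Move 5: B@(2,2) -> caps B=0 W=0
Move 6: W@(0,0) -> caps B=0 W=0
Move 7: B@(3,1) -> caps B=0 W=0
Move 8: W@(1,3) -> caps B=0 W=0
Move 9: B@(0,3) -> caps B=0 W=0
Move 10: W@(0,2) -> caps B=0 W=1
Move 11: B@(3,2) -> caps B=0 W=1

Answer: 0 1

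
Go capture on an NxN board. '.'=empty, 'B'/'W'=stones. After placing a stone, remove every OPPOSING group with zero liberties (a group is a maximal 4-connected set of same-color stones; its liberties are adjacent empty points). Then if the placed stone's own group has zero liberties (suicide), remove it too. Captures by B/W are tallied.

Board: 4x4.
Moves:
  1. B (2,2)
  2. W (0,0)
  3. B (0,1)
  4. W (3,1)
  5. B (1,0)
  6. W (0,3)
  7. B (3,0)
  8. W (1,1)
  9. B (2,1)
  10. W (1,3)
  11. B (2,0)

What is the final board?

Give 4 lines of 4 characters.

Move 1: B@(2,2) -> caps B=0 W=0
Move 2: W@(0,0) -> caps B=0 W=0
Move 3: B@(0,1) -> caps B=0 W=0
Move 4: W@(3,1) -> caps B=0 W=0
Move 5: B@(1,0) -> caps B=1 W=0
Move 6: W@(0,3) -> caps B=1 W=0
Move 7: B@(3,0) -> caps B=1 W=0
Move 8: W@(1,1) -> caps B=1 W=0
Move 9: B@(2,1) -> caps B=1 W=0
Move 10: W@(1,3) -> caps B=1 W=0
Move 11: B@(2,0) -> caps B=1 W=0

Answer: .B.W
BW.W
BBB.
BW..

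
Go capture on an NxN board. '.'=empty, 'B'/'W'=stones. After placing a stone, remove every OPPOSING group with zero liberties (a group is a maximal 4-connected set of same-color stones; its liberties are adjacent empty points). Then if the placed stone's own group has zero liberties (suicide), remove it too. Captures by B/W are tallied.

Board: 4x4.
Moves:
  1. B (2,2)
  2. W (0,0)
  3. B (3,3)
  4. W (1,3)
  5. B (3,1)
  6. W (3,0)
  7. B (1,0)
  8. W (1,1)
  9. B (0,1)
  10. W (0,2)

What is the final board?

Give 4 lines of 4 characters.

Move 1: B@(2,2) -> caps B=0 W=0
Move 2: W@(0,0) -> caps B=0 W=0
Move 3: B@(3,3) -> caps B=0 W=0
Move 4: W@(1,3) -> caps B=0 W=0
Move 5: B@(3,1) -> caps B=0 W=0
Move 6: W@(3,0) -> caps B=0 W=0
Move 7: B@(1,0) -> caps B=0 W=0
Move 8: W@(1,1) -> caps B=0 W=0
Move 9: B@(0,1) -> caps B=1 W=0
Move 10: W@(0,2) -> caps B=1 W=0

Answer: .BW.
BW.W
..B.
WB.B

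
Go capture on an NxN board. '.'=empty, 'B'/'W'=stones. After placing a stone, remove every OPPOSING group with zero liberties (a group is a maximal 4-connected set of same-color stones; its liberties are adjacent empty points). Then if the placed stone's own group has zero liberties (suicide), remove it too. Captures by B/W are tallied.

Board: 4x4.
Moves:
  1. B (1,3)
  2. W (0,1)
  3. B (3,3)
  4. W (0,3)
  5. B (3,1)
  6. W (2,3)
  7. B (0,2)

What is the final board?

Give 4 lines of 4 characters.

Move 1: B@(1,3) -> caps B=0 W=0
Move 2: W@(0,1) -> caps B=0 W=0
Move 3: B@(3,3) -> caps B=0 W=0
Move 4: W@(0,3) -> caps B=0 W=0
Move 5: B@(3,1) -> caps B=0 W=0
Move 6: W@(2,3) -> caps B=0 W=0
Move 7: B@(0,2) -> caps B=1 W=0

Answer: .WB.
...B
...W
.B.B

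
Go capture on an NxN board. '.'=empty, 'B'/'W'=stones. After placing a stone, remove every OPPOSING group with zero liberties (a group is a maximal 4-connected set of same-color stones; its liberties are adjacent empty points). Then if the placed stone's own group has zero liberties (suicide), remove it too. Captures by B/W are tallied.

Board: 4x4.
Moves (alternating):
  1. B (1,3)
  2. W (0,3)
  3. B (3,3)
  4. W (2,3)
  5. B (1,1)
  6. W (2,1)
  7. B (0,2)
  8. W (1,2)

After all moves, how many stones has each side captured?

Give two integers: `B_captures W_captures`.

Move 1: B@(1,3) -> caps B=0 W=0
Move 2: W@(0,3) -> caps B=0 W=0
Move 3: B@(3,3) -> caps B=0 W=0
Move 4: W@(2,3) -> caps B=0 W=0
Move 5: B@(1,1) -> caps B=0 W=0
Move 6: W@(2,1) -> caps B=0 W=0
Move 7: B@(0,2) -> caps B=1 W=0
Move 8: W@(1,2) -> caps B=1 W=0

Answer: 1 0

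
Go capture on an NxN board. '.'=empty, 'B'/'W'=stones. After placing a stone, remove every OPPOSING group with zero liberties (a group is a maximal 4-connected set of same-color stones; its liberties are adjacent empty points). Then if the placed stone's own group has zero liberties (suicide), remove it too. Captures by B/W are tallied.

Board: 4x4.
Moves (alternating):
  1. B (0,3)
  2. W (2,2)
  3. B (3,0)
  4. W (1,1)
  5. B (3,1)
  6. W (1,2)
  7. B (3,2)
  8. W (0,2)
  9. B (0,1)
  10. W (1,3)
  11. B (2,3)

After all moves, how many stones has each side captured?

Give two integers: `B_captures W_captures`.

Move 1: B@(0,3) -> caps B=0 W=0
Move 2: W@(2,2) -> caps B=0 W=0
Move 3: B@(3,0) -> caps B=0 W=0
Move 4: W@(1,1) -> caps B=0 W=0
Move 5: B@(3,1) -> caps B=0 W=0
Move 6: W@(1,2) -> caps B=0 W=0
Move 7: B@(3,2) -> caps B=0 W=0
Move 8: W@(0,2) -> caps B=0 W=0
Move 9: B@(0,1) -> caps B=0 W=0
Move 10: W@(1,3) -> caps B=0 W=1
Move 11: B@(2,3) -> caps B=0 W=1

Answer: 0 1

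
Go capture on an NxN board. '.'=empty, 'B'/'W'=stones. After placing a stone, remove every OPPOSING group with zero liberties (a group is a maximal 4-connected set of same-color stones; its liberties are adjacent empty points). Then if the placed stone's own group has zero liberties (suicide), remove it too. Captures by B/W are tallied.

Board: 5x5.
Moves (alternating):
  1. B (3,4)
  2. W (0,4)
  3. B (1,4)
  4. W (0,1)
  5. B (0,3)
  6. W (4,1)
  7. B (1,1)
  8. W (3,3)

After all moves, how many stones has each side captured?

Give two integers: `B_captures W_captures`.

Answer: 1 0

Derivation:
Move 1: B@(3,4) -> caps B=0 W=0
Move 2: W@(0,4) -> caps B=0 W=0
Move 3: B@(1,4) -> caps B=0 W=0
Move 4: W@(0,1) -> caps B=0 W=0
Move 5: B@(0,3) -> caps B=1 W=0
Move 6: W@(4,1) -> caps B=1 W=0
Move 7: B@(1,1) -> caps B=1 W=0
Move 8: W@(3,3) -> caps B=1 W=0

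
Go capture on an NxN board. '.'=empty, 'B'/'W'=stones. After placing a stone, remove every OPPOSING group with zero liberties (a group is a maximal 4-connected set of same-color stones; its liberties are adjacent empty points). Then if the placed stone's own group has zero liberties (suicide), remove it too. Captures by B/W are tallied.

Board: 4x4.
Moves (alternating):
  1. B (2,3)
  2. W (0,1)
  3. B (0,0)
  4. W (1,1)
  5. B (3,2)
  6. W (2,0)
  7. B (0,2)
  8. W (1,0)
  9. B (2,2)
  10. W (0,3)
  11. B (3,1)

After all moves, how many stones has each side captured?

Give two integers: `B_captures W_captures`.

Move 1: B@(2,3) -> caps B=0 W=0
Move 2: W@(0,1) -> caps B=0 W=0
Move 3: B@(0,0) -> caps B=0 W=0
Move 4: W@(1,1) -> caps B=0 W=0
Move 5: B@(3,2) -> caps B=0 W=0
Move 6: W@(2,0) -> caps B=0 W=0
Move 7: B@(0,2) -> caps B=0 W=0
Move 8: W@(1,0) -> caps B=0 W=1
Move 9: B@(2,2) -> caps B=0 W=1
Move 10: W@(0,3) -> caps B=0 W=1
Move 11: B@(3,1) -> caps B=0 W=1

Answer: 0 1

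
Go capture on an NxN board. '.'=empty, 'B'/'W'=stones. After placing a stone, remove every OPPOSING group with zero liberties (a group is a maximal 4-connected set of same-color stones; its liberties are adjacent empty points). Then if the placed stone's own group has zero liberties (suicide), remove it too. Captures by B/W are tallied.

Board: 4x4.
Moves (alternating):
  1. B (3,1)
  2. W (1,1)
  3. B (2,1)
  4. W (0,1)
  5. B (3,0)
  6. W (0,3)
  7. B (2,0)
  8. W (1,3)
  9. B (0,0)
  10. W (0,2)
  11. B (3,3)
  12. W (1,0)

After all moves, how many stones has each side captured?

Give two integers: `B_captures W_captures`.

Answer: 0 1

Derivation:
Move 1: B@(3,1) -> caps B=0 W=0
Move 2: W@(1,1) -> caps B=0 W=0
Move 3: B@(2,1) -> caps B=0 W=0
Move 4: W@(0,1) -> caps B=0 W=0
Move 5: B@(3,0) -> caps B=0 W=0
Move 6: W@(0,3) -> caps B=0 W=0
Move 7: B@(2,0) -> caps B=0 W=0
Move 8: W@(1,3) -> caps B=0 W=0
Move 9: B@(0,0) -> caps B=0 W=0
Move 10: W@(0,2) -> caps B=0 W=0
Move 11: B@(3,3) -> caps B=0 W=0
Move 12: W@(1,0) -> caps B=0 W=1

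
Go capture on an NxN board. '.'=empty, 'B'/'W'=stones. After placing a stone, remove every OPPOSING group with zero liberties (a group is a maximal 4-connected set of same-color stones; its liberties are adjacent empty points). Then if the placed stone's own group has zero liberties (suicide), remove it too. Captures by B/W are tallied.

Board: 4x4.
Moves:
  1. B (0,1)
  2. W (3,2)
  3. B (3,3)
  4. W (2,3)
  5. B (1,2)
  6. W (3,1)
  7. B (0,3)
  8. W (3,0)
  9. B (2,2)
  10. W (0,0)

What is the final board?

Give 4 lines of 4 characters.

Move 1: B@(0,1) -> caps B=0 W=0
Move 2: W@(3,2) -> caps B=0 W=0
Move 3: B@(3,3) -> caps B=0 W=0
Move 4: W@(2,3) -> caps B=0 W=1
Move 5: B@(1,2) -> caps B=0 W=1
Move 6: W@(3,1) -> caps B=0 W=1
Move 7: B@(0,3) -> caps B=0 W=1
Move 8: W@(3,0) -> caps B=0 W=1
Move 9: B@(2,2) -> caps B=0 W=1
Move 10: W@(0,0) -> caps B=0 W=1

Answer: WB.B
..B.
..BW
WWW.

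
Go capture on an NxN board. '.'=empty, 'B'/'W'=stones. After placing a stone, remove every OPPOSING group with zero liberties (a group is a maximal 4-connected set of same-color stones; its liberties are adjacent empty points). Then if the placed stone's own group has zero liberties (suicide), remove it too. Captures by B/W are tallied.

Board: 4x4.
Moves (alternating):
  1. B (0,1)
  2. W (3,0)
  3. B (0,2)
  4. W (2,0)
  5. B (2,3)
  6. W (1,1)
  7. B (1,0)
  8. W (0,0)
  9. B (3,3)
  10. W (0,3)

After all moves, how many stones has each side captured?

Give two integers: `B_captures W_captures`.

Answer: 0 1

Derivation:
Move 1: B@(0,1) -> caps B=0 W=0
Move 2: W@(3,0) -> caps B=0 W=0
Move 3: B@(0,2) -> caps B=0 W=0
Move 4: W@(2,0) -> caps B=0 W=0
Move 5: B@(2,3) -> caps B=0 W=0
Move 6: W@(1,1) -> caps B=0 W=0
Move 7: B@(1,0) -> caps B=0 W=0
Move 8: W@(0,0) -> caps B=0 W=1
Move 9: B@(3,3) -> caps B=0 W=1
Move 10: W@(0,3) -> caps B=0 W=1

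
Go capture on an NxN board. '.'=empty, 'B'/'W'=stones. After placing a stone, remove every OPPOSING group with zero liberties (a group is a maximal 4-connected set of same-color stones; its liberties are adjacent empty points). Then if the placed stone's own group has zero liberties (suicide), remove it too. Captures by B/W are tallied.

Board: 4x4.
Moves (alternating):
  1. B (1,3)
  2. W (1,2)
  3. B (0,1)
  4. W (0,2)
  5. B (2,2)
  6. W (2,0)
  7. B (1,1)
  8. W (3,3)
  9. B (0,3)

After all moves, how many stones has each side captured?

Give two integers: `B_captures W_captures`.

Move 1: B@(1,3) -> caps B=0 W=0
Move 2: W@(1,2) -> caps B=0 W=0
Move 3: B@(0,1) -> caps B=0 W=0
Move 4: W@(0,2) -> caps B=0 W=0
Move 5: B@(2,2) -> caps B=0 W=0
Move 6: W@(2,0) -> caps B=0 W=0
Move 7: B@(1,1) -> caps B=0 W=0
Move 8: W@(3,3) -> caps B=0 W=0
Move 9: B@(0,3) -> caps B=2 W=0

Answer: 2 0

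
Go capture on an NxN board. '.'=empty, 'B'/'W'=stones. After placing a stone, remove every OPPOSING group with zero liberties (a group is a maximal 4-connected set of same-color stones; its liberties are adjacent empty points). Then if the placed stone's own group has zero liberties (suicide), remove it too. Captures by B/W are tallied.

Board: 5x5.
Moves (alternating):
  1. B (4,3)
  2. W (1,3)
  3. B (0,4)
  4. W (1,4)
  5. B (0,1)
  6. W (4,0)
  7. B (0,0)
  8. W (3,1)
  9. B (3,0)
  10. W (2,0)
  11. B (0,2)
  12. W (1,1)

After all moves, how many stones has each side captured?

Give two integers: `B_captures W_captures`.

Move 1: B@(4,3) -> caps B=0 W=0
Move 2: W@(1,3) -> caps B=0 W=0
Move 3: B@(0,4) -> caps B=0 W=0
Move 4: W@(1,4) -> caps B=0 W=0
Move 5: B@(0,1) -> caps B=0 W=0
Move 6: W@(4,0) -> caps B=0 W=0
Move 7: B@(0,0) -> caps B=0 W=0
Move 8: W@(3,1) -> caps B=0 W=0
Move 9: B@(3,0) -> caps B=0 W=0
Move 10: W@(2,0) -> caps B=0 W=1
Move 11: B@(0,2) -> caps B=0 W=1
Move 12: W@(1,1) -> caps B=0 W=1

Answer: 0 1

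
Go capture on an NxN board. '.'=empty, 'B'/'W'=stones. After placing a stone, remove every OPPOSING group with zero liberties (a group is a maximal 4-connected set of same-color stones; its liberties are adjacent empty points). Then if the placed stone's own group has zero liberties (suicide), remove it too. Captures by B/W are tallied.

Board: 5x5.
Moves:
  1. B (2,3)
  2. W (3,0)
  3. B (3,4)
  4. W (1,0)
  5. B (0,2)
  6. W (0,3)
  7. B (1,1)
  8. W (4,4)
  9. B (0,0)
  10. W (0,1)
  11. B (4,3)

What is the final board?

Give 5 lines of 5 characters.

Move 1: B@(2,3) -> caps B=0 W=0
Move 2: W@(3,0) -> caps B=0 W=0
Move 3: B@(3,4) -> caps B=0 W=0
Move 4: W@(1,0) -> caps B=0 W=0
Move 5: B@(0,2) -> caps B=0 W=0
Move 6: W@(0,3) -> caps B=0 W=0
Move 7: B@(1,1) -> caps B=0 W=0
Move 8: W@(4,4) -> caps B=0 W=0
Move 9: B@(0,0) -> caps B=0 W=0
Move 10: W@(0,1) -> caps B=0 W=1
Move 11: B@(4,3) -> caps B=1 W=1

Answer: .WBW.
WB...
...B.
W...B
...B.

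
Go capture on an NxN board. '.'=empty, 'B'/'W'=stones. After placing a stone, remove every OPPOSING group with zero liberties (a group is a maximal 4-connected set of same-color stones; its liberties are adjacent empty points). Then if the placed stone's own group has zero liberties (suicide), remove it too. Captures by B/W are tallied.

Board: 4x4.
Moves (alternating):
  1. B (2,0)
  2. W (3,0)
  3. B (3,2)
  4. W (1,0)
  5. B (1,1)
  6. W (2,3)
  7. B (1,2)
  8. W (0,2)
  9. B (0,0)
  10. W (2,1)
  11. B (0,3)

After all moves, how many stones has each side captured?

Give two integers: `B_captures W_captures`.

Move 1: B@(2,0) -> caps B=0 W=0
Move 2: W@(3,0) -> caps B=0 W=0
Move 3: B@(3,2) -> caps B=0 W=0
Move 4: W@(1,0) -> caps B=0 W=0
Move 5: B@(1,1) -> caps B=0 W=0
Move 6: W@(2,3) -> caps B=0 W=0
Move 7: B@(1,2) -> caps B=0 W=0
Move 8: W@(0,2) -> caps B=0 W=0
Move 9: B@(0,0) -> caps B=1 W=0
Move 10: W@(2,1) -> caps B=1 W=0
Move 11: B@(0,3) -> caps B=1 W=0

Answer: 1 0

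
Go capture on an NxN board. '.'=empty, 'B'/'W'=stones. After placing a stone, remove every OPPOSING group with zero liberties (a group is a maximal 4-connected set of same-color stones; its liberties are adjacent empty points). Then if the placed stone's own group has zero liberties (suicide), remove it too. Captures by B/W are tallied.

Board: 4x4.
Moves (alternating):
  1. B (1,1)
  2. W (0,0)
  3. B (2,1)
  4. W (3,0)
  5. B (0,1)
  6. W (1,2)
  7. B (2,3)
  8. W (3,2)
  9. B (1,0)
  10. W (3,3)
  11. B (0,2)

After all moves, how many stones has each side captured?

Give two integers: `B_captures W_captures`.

Move 1: B@(1,1) -> caps B=0 W=0
Move 2: W@(0,0) -> caps B=0 W=0
Move 3: B@(2,1) -> caps B=0 W=0
Move 4: W@(3,0) -> caps B=0 W=0
Move 5: B@(0,1) -> caps B=0 W=0
Move 6: W@(1,2) -> caps B=0 W=0
Move 7: B@(2,3) -> caps B=0 W=0
Move 8: W@(3,2) -> caps B=0 W=0
Move 9: B@(1,0) -> caps B=1 W=0
Move 10: W@(3,3) -> caps B=1 W=0
Move 11: B@(0,2) -> caps B=1 W=0

Answer: 1 0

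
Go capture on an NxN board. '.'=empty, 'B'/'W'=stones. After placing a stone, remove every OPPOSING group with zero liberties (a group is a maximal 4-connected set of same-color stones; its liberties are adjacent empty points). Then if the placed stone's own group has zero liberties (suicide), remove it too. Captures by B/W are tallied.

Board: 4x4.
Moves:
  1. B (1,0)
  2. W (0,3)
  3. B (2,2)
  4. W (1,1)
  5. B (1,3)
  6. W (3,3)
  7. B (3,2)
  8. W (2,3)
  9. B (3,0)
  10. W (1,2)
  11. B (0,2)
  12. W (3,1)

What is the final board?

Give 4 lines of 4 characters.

Move 1: B@(1,0) -> caps B=0 W=0
Move 2: W@(0,3) -> caps B=0 W=0
Move 3: B@(2,2) -> caps B=0 W=0
Move 4: W@(1,1) -> caps B=0 W=0
Move 5: B@(1,3) -> caps B=0 W=0
Move 6: W@(3,3) -> caps B=0 W=0
Move 7: B@(3,2) -> caps B=0 W=0
Move 8: W@(2,3) -> caps B=0 W=0
Move 9: B@(3,0) -> caps B=0 W=0
Move 10: W@(1,2) -> caps B=0 W=0
Move 11: B@(0,2) -> caps B=1 W=0
Move 12: W@(3,1) -> caps B=1 W=0

Answer: ..B.
BWWB
..B.
BWB.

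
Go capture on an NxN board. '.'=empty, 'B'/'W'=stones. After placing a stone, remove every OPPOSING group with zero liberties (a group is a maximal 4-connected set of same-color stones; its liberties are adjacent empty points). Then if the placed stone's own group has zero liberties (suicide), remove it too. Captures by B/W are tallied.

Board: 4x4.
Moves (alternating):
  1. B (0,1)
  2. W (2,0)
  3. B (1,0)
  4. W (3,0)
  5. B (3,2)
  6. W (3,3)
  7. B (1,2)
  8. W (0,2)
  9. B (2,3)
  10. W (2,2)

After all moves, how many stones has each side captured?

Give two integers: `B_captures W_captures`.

Move 1: B@(0,1) -> caps B=0 W=0
Move 2: W@(2,0) -> caps B=0 W=0
Move 3: B@(1,0) -> caps B=0 W=0
Move 4: W@(3,0) -> caps B=0 W=0
Move 5: B@(3,2) -> caps B=0 W=0
Move 6: W@(3,3) -> caps B=0 W=0
Move 7: B@(1,2) -> caps B=0 W=0
Move 8: W@(0,2) -> caps B=0 W=0
Move 9: B@(2,3) -> caps B=1 W=0
Move 10: W@(2,2) -> caps B=1 W=0

Answer: 1 0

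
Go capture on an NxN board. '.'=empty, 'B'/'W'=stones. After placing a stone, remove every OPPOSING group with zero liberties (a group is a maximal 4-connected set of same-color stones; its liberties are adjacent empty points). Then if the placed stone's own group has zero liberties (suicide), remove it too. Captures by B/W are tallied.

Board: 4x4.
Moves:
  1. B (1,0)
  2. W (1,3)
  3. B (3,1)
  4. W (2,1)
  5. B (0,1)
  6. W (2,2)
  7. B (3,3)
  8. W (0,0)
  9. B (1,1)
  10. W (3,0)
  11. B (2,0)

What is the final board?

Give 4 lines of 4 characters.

Move 1: B@(1,0) -> caps B=0 W=0
Move 2: W@(1,3) -> caps B=0 W=0
Move 3: B@(3,1) -> caps B=0 W=0
Move 4: W@(2,1) -> caps B=0 W=0
Move 5: B@(0,1) -> caps B=0 W=0
Move 6: W@(2,2) -> caps B=0 W=0
Move 7: B@(3,3) -> caps B=0 W=0
Move 8: W@(0,0) -> caps B=0 W=0
Move 9: B@(1,1) -> caps B=0 W=0
Move 10: W@(3,0) -> caps B=0 W=0
Move 11: B@(2,0) -> caps B=1 W=0

Answer: .B..
BB.W
BWW.
.B.B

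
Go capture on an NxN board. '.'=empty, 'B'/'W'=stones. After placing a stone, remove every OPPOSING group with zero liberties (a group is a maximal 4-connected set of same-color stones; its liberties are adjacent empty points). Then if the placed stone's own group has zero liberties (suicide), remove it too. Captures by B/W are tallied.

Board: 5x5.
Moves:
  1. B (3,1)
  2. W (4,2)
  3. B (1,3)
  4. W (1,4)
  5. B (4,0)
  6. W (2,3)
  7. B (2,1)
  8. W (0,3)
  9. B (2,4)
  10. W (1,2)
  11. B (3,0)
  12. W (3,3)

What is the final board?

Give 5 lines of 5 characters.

Answer: ...W.
..W.W
.B.WB
BB.W.
B.W..

Derivation:
Move 1: B@(3,1) -> caps B=0 W=0
Move 2: W@(4,2) -> caps B=0 W=0
Move 3: B@(1,3) -> caps B=0 W=0
Move 4: W@(1,4) -> caps B=0 W=0
Move 5: B@(4,0) -> caps B=0 W=0
Move 6: W@(2,3) -> caps B=0 W=0
Move 7: B@(2,1) -> caps B=0 W=0
Move 8: W@(0,3) -> caps B=0 W=0
Move 9: B@(2,4) -> caps B=0 W=0
Move 10: W@(1,2) -> caps B=0 W=1
Move 11: B@(3,0) -> caps B=0 W=1
Move 12: W@(3,3) -> caps B=0 W=1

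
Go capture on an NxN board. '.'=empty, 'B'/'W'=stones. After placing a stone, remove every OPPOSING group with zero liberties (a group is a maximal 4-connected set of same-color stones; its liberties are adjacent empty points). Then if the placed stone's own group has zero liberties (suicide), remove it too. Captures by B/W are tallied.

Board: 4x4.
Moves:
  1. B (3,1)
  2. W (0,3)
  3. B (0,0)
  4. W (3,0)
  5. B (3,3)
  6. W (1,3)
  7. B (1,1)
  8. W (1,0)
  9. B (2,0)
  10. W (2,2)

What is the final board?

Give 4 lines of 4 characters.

Answer: B..W
.B.W
B.W.
.B.B

Derivation:
Move 1: B@(3,1) -> caps B=0 W=0
Move 2: W@(0,3) -> caps B=0 W=0
Move 3: B@(0,0) -> caps B=0 W=0
Move 4: W@(3,0) -> caps B=0 W=0
Move 5: B@(3,3) -> caps B=0 W=0
Move 6: W@(1,3) -> caps B=0 W=0
Move 7: B@(1,1) -> caps B=0 W=0
Move 8: W@(1,0) -> caps B=0 W=0
Move 9: B@(2,0) -> caps B=2 W=0
Move 10: W@(2,2) -> caps B=2 W=0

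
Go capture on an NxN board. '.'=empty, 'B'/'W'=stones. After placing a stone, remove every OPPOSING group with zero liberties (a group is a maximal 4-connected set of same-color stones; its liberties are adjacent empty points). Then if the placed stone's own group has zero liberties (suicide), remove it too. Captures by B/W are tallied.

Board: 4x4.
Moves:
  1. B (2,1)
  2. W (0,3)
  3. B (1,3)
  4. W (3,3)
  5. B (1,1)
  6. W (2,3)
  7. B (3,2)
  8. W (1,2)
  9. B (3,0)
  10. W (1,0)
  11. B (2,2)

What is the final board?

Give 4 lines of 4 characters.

Move 1: B@(2,1) -> caps B=0 W=0
Move 2: W@(0,3) -> caps B=0 W=0
Move 3: B@(1,3) -> caps B=0 W=0
Move 4: W@(3,3) -> caps B=0 W=0
Move 5: B@(1,1) -> caps B=0 W=0
Move 6: W@(2,3) -> caps B=0 W=0
Move 7: B@(3,2) -> caps B=0 W=0
Move 8: W@(1,2) -> caps B=0 W=1
Move 9: B@(3,0) -> caps B=0 W=1
Move 10: W@(1,0) -> caps B=0 W=1
Move 11: B@(2,2) -> caps B=0 W=1

Answer: ...W
WBW.
.BBW
B.BW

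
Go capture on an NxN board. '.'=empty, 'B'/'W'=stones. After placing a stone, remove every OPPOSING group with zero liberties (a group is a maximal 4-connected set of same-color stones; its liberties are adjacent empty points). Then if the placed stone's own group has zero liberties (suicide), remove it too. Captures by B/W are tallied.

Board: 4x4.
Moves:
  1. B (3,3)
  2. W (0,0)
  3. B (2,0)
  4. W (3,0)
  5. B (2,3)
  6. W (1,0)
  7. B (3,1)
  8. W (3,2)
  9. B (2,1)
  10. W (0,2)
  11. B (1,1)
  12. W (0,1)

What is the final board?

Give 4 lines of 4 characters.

Answer: WWW.
WB..
BB.B
.BWB

Derivation:
Move 1: B@(3,3) -> caps B=0 W=0
Move 2: W@(0,0) -> caps B=0 W=0
Move 3: B@(2,0) -> caps B=0 W=0
Move 4: W@(3,0) -> caps B=0 W=0
Move 5: B@(2,3) -> caps B=0 W=0
Move 6: W@(1,0) -> caps B=0 W=0
Move 7: B@(3,1) -> caps B=1 W=0
Move 8: W@(3,2) -> caps B=1 W=0
Move 9: B@(2,1) -> caps B=1 W=0
Move 10: W@(0,2) -> caps B=1 W=0
Move 11: B@(1,1) -> caps B=1 W=0
Move 12: W@(0,1) -> caps B=1 W=0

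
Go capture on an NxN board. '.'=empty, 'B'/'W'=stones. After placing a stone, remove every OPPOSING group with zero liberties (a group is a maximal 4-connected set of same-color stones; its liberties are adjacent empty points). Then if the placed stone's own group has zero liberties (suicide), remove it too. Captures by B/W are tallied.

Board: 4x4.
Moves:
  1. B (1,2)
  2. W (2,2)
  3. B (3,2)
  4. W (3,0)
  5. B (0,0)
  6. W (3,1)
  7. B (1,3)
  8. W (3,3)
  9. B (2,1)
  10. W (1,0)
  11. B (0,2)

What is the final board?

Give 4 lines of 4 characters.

Move 1: B@(1,2) -> caps B=0 W=0
Move 2: W@(2,2) -> caps B=0 W=0
Move 3: B@(3,2) -> caps B=0 W=0
Move 4: W@(3,0) -> caps B=0 W=0
Move 5: B@(0,0) -> caps B=0 W=0
Move 6: W@(3,1) -> caps B=0 W=0
Move 7: B@(1,3) -> caps B=0 W=0
Move 8: W@(3,3) -> caps B=0 W=1
Move 9: B@(2,1) -> caps B=0 W=1
Move 10: W@(1,0) -> caps B=0 W=1
Move 11: B@(0,2) -> caps B=0 W=1

Answer: B.B.
W.BB
.BW.
WW.W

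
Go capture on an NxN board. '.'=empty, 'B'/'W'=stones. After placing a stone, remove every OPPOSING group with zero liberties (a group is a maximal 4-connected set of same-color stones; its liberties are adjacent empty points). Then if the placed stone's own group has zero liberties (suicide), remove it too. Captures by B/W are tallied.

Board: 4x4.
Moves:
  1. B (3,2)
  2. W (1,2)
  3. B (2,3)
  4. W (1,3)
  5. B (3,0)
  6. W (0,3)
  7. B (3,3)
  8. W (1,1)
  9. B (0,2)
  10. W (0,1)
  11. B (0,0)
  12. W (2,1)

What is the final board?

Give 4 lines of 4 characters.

Answer: BW.W
.WWW
.W.B
B.BB

Derivation:
Move 1: B@(3,2) -> caps B=0 W=0
Move 2: W@(1,2) -> caps B=0 W=0
Move 3: B@(2,3) -> caps B=0 W=0
Move 4: W@(1,3) -> caps B=0 W=0
Move 5: B@(3,0) -> caps B=0 W=0
Move 6: W@(0,3) -> caps B=0 W=0
Move 7: B@(3,3) -> caps B=0 W=0
Move 8: W@(1,1) -> caps B=0 W=0
Move 9: B@(0,2) -> caps B=0 W=0
Move 10: W@(0,1) -> caps B=0 W=1
Move 11: B@(0,0) -> caps B=0 W=1
Move 12: W@(2,1) -> caps B=0 W=1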